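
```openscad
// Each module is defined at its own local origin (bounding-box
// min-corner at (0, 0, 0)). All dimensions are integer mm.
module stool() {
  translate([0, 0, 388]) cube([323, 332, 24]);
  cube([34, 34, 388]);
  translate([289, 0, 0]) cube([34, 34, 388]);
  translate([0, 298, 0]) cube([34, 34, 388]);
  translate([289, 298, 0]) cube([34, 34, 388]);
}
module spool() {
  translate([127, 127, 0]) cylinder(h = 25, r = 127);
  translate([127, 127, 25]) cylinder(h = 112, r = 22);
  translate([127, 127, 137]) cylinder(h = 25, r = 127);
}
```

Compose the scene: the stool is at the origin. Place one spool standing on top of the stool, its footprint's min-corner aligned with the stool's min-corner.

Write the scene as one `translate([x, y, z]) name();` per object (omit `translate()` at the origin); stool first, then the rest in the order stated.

stool();
translate([0, 0, 412]) spool();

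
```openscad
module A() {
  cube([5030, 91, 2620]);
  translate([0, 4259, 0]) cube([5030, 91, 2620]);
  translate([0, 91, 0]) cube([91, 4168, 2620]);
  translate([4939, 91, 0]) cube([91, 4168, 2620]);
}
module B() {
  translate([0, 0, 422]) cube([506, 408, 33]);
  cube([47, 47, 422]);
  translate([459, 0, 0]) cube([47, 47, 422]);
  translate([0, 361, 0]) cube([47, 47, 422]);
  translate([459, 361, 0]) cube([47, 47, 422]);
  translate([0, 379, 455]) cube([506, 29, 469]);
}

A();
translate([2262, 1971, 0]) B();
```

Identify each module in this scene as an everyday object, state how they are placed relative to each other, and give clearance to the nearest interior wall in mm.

Clearances: x = 2171, y = 1880; minimum 1880 mm.

A is a house frame. B is a chair. The chair sits inside the house frame, centred. The clearance to the nearest interior wall is 1880 mm.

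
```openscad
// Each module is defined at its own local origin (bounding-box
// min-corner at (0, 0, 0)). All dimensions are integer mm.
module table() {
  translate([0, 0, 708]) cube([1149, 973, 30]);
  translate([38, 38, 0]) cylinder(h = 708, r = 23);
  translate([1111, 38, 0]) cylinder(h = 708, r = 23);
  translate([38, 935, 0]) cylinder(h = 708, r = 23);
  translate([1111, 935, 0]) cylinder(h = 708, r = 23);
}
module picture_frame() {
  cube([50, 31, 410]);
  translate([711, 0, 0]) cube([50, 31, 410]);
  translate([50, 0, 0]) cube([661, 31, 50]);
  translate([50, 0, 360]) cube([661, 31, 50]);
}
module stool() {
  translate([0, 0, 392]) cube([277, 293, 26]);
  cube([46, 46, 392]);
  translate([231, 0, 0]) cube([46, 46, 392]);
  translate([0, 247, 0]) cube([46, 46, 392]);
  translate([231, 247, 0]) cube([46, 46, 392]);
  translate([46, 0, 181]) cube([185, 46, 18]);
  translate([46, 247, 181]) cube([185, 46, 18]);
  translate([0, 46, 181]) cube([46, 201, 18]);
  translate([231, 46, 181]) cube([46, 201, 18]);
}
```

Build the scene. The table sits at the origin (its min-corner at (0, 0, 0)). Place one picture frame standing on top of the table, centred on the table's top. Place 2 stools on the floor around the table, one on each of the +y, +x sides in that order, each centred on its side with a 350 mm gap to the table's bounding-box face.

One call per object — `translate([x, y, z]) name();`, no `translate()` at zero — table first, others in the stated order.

table();
translate([194, 471, 738]) picture_frame();
translate([436, 1323, 0]) stool();
translate([1499, 340, 0]) stool();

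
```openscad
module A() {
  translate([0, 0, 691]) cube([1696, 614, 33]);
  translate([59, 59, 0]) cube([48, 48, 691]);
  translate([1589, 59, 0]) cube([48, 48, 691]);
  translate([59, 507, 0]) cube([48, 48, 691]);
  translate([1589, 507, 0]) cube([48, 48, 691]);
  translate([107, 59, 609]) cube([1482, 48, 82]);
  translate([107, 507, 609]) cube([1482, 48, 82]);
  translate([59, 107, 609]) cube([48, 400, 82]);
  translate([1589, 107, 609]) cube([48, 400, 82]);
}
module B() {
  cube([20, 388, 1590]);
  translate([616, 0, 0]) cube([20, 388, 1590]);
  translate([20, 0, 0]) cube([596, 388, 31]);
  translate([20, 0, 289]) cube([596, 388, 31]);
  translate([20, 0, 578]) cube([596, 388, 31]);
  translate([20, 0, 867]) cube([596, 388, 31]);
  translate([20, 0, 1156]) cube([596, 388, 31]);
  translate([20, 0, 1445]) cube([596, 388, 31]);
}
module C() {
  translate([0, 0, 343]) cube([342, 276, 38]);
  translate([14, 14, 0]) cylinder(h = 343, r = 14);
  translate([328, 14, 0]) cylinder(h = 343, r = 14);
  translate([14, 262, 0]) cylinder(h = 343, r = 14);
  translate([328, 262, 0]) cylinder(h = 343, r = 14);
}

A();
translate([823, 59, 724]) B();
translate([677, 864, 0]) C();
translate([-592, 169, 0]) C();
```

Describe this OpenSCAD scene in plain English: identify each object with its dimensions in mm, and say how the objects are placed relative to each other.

A is a table with a 1696×614 mm rectangular top, 33 mm thick, top surface at z = 724 mm, supported by four 48×48 mm square legs, each inset 59 mm from the nearest pair of top edges, running from the floor. Four apron rails, 48 mm thick and 82 mm tall, run between adjacent legs with their top edges flush with the underside of the top and their outer faces flush with the legs' outer faces.

B is a bookshelf 636 mm wide overall, 388 mm deep and 1590 mm tall. The two sides are 20 mm thick vertical panels. 6 horizontal shelves of 31 mm thickness span between the inner faces of the sides; the lowest shelf sits on the floor and shelves are stacked with a clear vertical gap of 258 mm between each pair.

C is a four-legged stool. The seat is 342×276 mm, 38 mm thick, top at z = 381 mm. It stands on four round legs, each 28 mm in diameter, from z = 0 to the seat underside, each leg's axis is inset half a diameter from the nearest pair of seat edges (so the leg's bounding box is flush with the corner).

The bookshelf is on top of the table. Two stools sit around the table at the +y, −x sides.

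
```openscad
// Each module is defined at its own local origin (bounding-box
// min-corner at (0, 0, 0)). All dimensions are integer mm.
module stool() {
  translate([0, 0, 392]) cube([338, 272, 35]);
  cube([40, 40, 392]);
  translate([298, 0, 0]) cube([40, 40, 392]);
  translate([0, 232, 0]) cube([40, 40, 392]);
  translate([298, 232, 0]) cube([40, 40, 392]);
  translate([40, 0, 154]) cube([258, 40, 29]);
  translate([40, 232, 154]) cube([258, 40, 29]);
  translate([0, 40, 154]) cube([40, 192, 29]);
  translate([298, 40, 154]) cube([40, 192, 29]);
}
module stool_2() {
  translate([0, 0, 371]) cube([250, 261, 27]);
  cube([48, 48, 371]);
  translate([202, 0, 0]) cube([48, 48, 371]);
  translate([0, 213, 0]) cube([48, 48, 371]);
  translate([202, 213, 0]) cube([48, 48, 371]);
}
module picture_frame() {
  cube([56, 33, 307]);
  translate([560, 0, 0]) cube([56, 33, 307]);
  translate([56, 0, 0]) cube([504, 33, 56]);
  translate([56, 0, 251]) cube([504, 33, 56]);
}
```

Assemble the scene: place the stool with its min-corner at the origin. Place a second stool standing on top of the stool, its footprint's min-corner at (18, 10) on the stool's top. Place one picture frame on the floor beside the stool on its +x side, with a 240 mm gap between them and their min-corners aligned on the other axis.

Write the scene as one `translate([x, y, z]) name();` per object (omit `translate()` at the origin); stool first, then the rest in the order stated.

stool();
translate([18, 10, 427]) stool_2();
translate([578, 0, 0]) picture_frame();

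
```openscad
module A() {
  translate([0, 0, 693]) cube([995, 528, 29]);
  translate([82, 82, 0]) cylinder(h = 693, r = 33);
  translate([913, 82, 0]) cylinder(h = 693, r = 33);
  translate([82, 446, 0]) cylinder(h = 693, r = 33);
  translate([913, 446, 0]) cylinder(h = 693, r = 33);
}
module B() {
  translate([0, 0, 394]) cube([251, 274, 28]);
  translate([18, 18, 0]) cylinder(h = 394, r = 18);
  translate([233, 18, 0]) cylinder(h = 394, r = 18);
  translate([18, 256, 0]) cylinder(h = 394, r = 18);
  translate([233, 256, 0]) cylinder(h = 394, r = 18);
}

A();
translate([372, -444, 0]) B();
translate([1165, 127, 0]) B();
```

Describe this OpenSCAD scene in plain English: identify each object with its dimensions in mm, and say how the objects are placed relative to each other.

A is a table: top 995 mm (x) × 528 mm (y), 29 mm thick, upper face at z = 722 mm, on four round legs of 66 mm diameter, each leg's bounding box inset 49 mm from the nearest pair of top edges, running from z = 0 to the bottom of the top.

B is a four-legged stool. The seat is 251×274 mm, 28 mm thick, top at z = 422 mm. It stands on four round legs, each 36 mm in diameter, from z = 0 to the seat underside, each leg's axis is inset half a diameter from the nearest pair of seat edges (so the leg's bounding box is flush with the corner).

Two stools sit around the table at the −y, +x sides.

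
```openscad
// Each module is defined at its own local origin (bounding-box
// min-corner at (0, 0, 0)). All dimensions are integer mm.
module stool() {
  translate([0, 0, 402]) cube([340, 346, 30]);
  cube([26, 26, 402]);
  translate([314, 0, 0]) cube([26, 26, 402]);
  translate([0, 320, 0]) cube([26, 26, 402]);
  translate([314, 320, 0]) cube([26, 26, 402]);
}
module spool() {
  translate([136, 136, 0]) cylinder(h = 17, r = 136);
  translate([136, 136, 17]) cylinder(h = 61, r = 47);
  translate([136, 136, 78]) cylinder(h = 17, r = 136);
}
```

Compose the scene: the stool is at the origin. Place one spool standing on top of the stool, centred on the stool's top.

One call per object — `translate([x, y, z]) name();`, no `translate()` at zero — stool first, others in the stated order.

stool();
translate([34, 37, 432]) spool();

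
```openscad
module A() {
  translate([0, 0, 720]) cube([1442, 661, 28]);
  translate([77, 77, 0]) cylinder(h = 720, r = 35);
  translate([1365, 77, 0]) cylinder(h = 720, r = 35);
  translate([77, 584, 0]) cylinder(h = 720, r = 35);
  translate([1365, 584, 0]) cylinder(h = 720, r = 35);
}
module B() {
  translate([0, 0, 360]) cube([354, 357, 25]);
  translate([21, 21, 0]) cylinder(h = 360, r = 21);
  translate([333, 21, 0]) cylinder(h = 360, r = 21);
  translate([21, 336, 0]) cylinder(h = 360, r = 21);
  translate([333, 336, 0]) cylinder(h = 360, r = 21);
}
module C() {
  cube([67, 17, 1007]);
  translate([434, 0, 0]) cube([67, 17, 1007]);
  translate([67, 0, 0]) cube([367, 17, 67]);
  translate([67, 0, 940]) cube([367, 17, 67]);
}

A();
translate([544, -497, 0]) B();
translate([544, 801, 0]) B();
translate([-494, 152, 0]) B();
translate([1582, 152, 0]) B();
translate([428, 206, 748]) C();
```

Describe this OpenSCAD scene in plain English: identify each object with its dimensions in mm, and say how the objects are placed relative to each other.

A is a rectangular dining table. The top is 1442×661×28 mm with its upper surface at z = 748 mm. It stands on four round legs of 70 mm diameter, each leg's bounding box inset 42 mm from the nearest pair of top edges, running from the floor to the underside of the top.

B is a four-legged stool. The seat is a 354×357×25 mm slab whose top surface is at z = 385 mm; four round legs, each 42 mm in diameter, run from the floor (z = 0) to the underside of the seat, each leg's axis is inset half a diameter from the nearest pair of seat edges (so the leg's bounding box is flush with the corner).

C is a picture frame with a 367×873 mm rectangular opening (x by z) and a uniform 67 mm border on every side. Frame depth is 17 mm along y. It is built from two vertical stiles running the full outside height and two horizontal rails spanning the gap between the stiles.

Four stools sit around the table at the −y, +y, −x, +x sides. The picture frame is on top of the table.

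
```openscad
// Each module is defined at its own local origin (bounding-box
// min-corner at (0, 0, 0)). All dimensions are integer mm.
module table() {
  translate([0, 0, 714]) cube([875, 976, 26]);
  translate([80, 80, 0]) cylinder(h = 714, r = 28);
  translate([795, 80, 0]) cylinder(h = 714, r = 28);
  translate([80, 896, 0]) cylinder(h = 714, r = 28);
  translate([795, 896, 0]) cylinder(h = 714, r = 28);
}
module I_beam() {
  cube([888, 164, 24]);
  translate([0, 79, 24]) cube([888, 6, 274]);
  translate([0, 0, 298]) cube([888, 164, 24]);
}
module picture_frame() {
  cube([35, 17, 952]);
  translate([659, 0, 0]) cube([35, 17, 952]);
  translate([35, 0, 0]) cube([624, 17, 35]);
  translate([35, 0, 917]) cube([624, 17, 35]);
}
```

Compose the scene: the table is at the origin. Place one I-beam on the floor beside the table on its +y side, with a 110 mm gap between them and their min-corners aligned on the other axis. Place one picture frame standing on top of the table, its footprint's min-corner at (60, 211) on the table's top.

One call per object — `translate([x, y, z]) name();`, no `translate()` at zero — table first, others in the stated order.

table();
translate([0, 1086, 0]) I_beam();
translate([60, 211, 740]) picture_frame();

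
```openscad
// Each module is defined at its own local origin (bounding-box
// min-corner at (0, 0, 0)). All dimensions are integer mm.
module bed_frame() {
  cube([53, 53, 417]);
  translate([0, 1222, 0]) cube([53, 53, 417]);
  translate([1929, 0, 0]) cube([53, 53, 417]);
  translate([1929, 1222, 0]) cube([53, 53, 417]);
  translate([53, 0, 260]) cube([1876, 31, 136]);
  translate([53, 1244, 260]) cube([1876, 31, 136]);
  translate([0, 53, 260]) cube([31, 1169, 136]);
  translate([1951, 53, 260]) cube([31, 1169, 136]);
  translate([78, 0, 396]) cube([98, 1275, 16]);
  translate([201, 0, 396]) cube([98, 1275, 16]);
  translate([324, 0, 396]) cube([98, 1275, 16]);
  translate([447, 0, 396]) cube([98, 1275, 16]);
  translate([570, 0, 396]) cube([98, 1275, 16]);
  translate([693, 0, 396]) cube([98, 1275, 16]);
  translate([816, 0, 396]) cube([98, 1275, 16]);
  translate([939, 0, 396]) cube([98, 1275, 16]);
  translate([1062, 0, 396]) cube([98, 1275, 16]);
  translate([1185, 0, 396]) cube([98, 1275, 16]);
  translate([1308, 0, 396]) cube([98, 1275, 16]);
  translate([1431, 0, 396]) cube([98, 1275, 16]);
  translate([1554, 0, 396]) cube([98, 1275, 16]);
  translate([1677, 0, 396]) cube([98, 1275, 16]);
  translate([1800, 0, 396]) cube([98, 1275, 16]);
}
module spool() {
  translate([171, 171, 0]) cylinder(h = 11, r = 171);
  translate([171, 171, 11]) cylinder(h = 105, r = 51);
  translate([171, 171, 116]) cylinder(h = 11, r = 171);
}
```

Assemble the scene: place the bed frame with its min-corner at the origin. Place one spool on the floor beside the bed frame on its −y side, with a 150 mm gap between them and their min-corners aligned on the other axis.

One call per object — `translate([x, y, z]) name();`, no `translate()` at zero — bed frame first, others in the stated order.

bed_frame();
translate([0, -492, 0]) spool();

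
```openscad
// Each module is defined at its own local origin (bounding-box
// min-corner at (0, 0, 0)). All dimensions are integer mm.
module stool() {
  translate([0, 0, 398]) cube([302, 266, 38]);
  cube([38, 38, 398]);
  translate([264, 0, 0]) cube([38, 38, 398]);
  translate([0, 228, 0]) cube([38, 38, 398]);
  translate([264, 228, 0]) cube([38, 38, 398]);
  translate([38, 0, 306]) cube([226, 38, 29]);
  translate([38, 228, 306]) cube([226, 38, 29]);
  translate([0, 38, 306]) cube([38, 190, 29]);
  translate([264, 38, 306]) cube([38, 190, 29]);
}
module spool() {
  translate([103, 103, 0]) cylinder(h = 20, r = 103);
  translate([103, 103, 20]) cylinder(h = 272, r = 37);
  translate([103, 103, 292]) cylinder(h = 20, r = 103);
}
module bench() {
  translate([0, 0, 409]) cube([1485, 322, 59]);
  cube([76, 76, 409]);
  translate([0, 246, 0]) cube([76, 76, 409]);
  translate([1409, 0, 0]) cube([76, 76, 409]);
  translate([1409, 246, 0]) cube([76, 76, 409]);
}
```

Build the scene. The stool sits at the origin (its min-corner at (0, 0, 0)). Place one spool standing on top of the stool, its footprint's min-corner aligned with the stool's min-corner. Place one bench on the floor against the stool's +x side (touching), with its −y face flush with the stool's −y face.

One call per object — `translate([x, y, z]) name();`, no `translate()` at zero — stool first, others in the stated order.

stool();
translate([0, 0, 436]) spool();
translate([302, 0, 0]) bench();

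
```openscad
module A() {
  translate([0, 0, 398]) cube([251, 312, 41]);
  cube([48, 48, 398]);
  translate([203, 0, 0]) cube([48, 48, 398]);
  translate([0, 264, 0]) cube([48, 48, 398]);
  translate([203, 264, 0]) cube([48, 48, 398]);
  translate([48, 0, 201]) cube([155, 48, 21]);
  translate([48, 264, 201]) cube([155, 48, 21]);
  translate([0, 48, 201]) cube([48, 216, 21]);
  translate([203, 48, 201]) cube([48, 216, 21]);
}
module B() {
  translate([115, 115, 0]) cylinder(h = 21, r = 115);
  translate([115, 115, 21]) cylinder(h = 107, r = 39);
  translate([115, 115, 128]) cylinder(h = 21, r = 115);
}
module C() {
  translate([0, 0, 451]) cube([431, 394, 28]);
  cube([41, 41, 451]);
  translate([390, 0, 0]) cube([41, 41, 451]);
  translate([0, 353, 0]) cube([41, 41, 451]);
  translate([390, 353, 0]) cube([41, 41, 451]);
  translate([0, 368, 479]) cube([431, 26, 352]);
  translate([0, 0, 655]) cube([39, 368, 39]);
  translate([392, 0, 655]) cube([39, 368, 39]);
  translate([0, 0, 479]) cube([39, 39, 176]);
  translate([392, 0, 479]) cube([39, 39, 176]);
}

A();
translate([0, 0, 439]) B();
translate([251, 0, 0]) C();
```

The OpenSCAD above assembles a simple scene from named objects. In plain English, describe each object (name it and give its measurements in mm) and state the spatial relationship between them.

A is a four-legged stool. The seat is a 251×312×41 mm slab whose top surface is at z = 439 mm; four square legs, each 48×48 mm in cross-section, run from the floor (z = 0) to the underside of the seat, each flush with a corner of the seat. Four stretchers, 48 mm wide and 21 mm tall, connect adjacent legs with their undersides at z = 201 mm, each running between the inner faces of the legs it joins and aligned with the legs' outer faces on the other axis.

B is a spool: two coaxial disc flanges of radius 115 mm and thickness 21 mm, joined by a core cylinder of radius 39 mm and height 107 mm. The lower flange rests on z = 0 and the three cylinders share a vertical axis.

C is a chair. The seat is a 431×394×28 mm slab with its top at z = 479 mm, on four 41×41 mm corner legs (flush with the seat edges, standing on z = 0). A flat backrest 26 mm thick, 352 mm tall, spans the full seat width and rises from the seat top along its +y edge, rear face flush with the rear of the seat. Two armrests of 39×39 mm section run along each side from the seat's front edge to the front of the backrest, top faces 215 mm above the seat top and outer faces flush with the seat's x-edges; a 39×39 mm post under the front of each armrest stands on the seat at the front corner.

The spool is on top of the stool. The chair is against the stool's +x side, with their −y faces flush.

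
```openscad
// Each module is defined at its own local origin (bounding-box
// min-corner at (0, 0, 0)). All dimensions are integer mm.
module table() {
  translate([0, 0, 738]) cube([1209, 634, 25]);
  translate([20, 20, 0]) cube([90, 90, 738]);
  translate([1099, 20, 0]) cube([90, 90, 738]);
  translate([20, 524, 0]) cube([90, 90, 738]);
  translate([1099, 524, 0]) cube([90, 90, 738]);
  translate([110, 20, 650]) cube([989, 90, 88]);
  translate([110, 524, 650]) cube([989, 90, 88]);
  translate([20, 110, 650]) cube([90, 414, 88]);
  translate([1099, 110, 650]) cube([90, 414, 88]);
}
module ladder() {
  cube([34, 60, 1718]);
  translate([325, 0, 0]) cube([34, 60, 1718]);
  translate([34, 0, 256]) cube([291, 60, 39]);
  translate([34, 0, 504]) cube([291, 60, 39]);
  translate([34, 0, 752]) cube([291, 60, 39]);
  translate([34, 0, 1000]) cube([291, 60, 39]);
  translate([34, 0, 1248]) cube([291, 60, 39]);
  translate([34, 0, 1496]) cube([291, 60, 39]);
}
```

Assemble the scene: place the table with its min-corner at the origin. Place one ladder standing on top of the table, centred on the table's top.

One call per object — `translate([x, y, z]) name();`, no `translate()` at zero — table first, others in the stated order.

table();
translate([425, 287, 763]) ladder();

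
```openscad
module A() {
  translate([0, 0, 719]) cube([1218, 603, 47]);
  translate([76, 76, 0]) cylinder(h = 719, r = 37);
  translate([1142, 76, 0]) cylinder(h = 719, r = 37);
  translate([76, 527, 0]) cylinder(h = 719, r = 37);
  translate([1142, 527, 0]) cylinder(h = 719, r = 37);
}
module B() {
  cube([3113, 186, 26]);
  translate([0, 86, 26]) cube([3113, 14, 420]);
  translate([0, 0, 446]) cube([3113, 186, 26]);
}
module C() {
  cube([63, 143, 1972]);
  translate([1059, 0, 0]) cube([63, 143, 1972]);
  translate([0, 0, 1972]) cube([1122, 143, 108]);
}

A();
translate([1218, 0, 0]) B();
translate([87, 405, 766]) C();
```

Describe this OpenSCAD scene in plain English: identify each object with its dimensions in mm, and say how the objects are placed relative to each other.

A is a table: top 1218 mm (x) × 603 mm (y), 47 mm thick, upper face at z = 766 mm, on four round legs of 74 mm diameter, each leg's bounding box inset 39 mm from the nearest pair of top edges, running from z = 0 to the bottom of the top.

B is an I-beam lying along x, 3113 mm long. Overall section height 472 mm. Two flanges 186 mm wide (y) and 26 mm thick, one on the floor and one at the top; a web 14 mm thick runs between them, centred on the flange width.

C is a rectangular door frame: two vertical jambs of 63×143 mm section, 1972 mm tall, with a clear opening 996 mm wide between their inner faces. A header 108 mm tall and 143 mm deep lies on top of the jambs and spans the full outside width.

The I-beam is against the table's +x side, with their −y faces flush. The door frame is on top of the table.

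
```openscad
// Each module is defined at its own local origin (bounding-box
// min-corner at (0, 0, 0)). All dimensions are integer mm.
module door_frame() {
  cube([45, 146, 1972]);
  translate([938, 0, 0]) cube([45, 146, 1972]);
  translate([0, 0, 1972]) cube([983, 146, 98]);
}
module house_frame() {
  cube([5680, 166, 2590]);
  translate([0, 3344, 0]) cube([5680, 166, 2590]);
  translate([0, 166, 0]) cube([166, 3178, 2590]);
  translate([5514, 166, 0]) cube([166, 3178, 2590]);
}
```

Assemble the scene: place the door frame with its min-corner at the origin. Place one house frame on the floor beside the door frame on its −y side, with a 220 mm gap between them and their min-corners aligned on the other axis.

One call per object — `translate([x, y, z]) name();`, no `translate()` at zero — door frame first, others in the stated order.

door_frame();
translate([0, -3730, 0]) house_frame();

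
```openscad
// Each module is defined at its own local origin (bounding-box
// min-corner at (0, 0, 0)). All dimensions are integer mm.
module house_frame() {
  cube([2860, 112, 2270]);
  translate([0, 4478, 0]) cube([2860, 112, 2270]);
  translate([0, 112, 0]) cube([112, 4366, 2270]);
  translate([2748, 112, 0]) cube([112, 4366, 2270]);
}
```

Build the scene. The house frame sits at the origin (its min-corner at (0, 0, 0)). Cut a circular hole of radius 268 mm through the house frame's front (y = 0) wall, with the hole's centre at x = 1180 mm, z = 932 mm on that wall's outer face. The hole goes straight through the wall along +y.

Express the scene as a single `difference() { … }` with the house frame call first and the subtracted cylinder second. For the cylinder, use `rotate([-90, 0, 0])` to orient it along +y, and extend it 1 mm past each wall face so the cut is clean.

difference() {
  house_frame();
  translate([1180, -1, 932]) rotate([-90, 0, 0]) cylinder(h = 114, r = 268);
}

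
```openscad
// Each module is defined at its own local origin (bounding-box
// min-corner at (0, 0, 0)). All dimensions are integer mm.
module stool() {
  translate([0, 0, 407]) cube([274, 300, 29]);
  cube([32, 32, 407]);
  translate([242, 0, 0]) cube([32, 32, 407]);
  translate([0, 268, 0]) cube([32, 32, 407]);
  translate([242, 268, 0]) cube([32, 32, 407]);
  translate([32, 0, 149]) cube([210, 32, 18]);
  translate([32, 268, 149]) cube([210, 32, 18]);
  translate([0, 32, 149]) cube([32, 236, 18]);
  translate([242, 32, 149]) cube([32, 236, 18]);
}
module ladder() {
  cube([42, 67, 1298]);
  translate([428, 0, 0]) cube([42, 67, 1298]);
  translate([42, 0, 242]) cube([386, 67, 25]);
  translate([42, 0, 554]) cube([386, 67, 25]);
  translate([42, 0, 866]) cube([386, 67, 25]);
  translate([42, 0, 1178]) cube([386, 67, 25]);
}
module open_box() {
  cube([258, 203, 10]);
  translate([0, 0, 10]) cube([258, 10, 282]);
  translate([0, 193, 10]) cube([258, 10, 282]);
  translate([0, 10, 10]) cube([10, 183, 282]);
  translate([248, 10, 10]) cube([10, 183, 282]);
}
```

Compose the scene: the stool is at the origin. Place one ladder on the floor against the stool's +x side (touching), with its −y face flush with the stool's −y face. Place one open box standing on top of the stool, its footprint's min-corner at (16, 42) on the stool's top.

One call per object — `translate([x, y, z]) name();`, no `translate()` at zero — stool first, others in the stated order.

stool();
translate([274, 0, 0]) ladder();
translate([16, 42, 436]) open_box();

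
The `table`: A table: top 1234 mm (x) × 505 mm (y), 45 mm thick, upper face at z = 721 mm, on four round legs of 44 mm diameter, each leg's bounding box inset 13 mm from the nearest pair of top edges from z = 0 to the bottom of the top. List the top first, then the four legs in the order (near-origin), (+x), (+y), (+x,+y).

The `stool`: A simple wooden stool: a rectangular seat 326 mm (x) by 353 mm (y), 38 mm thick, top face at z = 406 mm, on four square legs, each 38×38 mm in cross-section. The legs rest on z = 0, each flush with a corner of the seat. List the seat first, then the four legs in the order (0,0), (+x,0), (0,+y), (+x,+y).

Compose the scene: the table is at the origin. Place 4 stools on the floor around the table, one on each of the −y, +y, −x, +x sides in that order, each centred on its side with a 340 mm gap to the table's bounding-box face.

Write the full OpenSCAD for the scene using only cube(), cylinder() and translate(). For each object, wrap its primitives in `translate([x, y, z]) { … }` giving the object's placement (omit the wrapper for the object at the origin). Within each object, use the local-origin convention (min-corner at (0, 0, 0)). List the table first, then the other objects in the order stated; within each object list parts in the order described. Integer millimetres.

translate([0, 0, 676]) cube([1234, 505, 45]);
translate([35, 35, 0]) cylinder(h = 676, r = 22);
translate([1199, 35, 0]) cylinder(h = 676, r = 22);
translate([35, 470, 0]) cylinder(h = 676, r = 22);
translate([1199, 470, 0]) cylinder(h = 676, r = 22);
translate([454, -693, 0]) {
  translate([0, 0, 368]) cube([326, 353, 38]);
  cube([38, 38, 368]);
  translate([288, 0, 0]) cube([38, 38, 368]);
  translate([0, 315, 0]) cube([38, 38, 368]);
  translate([288, 315, 0]) cube([38, 38, 368]);
}
translate([454, 845, 0]) {
  translate([0, 0, 368]) cube([326, 353, 38]);
  cube([38, 38, 368]);
  translate([288, 0, 0]) cube([38, 38, 368]);
  translate([0, 315, 0]) cube([38, 38, 368]);
  translate([288, 315, 0]) cube([38, 38, 368]);
}
translate([-666, 76, 0]) {
  translate([0, 0, 368]) cube([326, 353, 38]);
  cube([38, 38, 368]);
  translate([288, 0, 0]) cube([38, 38, 368]);
  translate([0, 315, 0]) cube([38, 38, 368]);
  translate([288, 315, 0]) cube([38, 38, 368]);
}
translate([1574, 76, 0]) {
  translate([0, 0, 368]) cube([326, 353, 38]);
  cube([38, 38, 368]);
  translate([288, 0, 0]) cube([38, 38, 368]);
  translate([0, 315, 0]) cube([38, 38, 368]);
  translate([288, 315, 0]) cube([38, 38, 368]);
}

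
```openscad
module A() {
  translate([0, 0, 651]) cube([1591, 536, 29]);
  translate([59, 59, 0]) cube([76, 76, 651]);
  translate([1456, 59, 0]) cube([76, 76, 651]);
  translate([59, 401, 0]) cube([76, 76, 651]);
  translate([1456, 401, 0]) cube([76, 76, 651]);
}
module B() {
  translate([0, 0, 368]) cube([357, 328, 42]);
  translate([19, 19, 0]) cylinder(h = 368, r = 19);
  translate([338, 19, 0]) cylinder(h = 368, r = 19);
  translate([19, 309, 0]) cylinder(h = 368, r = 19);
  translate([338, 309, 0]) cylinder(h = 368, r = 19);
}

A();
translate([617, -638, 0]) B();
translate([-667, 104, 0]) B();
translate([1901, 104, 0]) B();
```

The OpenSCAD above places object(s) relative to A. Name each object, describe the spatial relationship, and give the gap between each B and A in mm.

A is a table. B is a stool. Three stools sit around the table at the −y, −x, +x sides. The gap between each stool and the table is 310 mm.

Each stool's nearest face is 310 mm from the table's bounding box.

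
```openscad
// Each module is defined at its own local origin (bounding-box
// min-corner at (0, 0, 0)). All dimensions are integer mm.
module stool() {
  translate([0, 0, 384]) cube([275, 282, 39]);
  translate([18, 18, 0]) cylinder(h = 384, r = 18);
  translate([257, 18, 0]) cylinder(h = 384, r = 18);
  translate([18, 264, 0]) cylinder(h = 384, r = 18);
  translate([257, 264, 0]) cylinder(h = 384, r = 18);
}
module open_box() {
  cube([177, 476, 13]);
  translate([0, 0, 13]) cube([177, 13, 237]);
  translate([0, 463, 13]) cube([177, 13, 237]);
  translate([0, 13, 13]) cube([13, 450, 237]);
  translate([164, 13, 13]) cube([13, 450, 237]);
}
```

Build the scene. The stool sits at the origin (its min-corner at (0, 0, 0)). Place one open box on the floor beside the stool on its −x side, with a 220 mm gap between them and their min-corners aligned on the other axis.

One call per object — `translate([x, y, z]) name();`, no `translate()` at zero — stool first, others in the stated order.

stool();
translate([-397, 0, 0]) open_box();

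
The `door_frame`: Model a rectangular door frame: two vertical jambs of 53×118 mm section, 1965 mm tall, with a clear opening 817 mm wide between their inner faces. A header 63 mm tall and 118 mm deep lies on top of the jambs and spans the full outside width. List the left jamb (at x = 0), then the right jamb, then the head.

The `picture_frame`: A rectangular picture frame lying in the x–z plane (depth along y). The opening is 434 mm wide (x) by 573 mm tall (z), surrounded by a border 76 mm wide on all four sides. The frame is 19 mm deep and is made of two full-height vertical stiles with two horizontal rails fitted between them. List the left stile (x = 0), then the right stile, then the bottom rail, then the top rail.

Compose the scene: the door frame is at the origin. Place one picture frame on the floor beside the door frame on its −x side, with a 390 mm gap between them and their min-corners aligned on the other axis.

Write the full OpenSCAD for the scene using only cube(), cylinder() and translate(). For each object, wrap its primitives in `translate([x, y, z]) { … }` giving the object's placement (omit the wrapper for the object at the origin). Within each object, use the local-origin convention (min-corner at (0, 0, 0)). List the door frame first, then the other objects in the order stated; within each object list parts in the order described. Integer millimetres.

cube([53, 118, 1965]);
translate([870, 0, 0]) cube([53, 118, 1965]);
translate([0, 0, 1965]) cube([923, 118, 63]);
translate([-976, 0, 0]) {
  cube([76, 19, 725]);
  translate([510, 0, 0]) cube([76, 19, 725]);
  translate([76, 0, 0]) cube([434, 19, 76]);
  translate([76, 0, 649]) cube([434, 19, 76]);
}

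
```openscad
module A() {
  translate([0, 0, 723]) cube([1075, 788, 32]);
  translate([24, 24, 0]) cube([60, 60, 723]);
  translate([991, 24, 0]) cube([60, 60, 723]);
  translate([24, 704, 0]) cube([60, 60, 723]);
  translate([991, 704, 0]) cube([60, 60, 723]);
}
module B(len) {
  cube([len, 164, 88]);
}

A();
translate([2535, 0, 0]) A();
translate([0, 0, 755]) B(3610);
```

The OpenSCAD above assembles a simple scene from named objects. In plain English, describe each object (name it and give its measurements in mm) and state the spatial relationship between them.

A is a table with a 1075×788 mm rectangular top, 32 mm thick, top surface at z = 755 mm, supported by four 60×60 mm square legs, each inset 24 mm from the nearest pair of top edges, running from the floor.

B is a rectangular beam 3610 mm long (x), 164 mm deep (y), 88 mm thick (z).

The beam spans the tops of two tables placed 1460 mm apart, resting at z = 755 mm.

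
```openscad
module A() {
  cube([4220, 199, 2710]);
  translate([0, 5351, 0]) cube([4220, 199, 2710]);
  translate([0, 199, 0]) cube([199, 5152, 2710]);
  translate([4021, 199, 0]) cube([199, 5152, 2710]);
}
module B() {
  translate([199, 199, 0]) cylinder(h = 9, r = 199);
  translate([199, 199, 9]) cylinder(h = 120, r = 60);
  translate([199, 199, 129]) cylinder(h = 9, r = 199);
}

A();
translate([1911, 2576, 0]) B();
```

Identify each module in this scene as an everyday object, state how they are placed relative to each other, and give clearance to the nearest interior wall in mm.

Clearances: x = 1712, y = 2377; minimum 1712 mm.

A is a house frame. B is a spool. The spool sits inside the house frame, centred. The clearance to the nearest interior wall is 1712 mm.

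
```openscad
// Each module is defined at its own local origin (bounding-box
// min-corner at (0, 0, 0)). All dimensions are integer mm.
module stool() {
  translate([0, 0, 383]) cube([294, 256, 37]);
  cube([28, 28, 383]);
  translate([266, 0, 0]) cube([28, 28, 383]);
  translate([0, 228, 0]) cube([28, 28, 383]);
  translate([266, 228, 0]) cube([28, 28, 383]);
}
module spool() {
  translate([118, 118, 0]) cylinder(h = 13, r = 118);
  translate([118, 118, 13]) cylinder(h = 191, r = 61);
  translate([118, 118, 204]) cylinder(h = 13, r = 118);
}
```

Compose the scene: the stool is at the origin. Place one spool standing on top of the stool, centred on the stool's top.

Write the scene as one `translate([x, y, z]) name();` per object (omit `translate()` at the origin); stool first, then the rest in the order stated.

stool();
translate([29, 10, 420]) spool();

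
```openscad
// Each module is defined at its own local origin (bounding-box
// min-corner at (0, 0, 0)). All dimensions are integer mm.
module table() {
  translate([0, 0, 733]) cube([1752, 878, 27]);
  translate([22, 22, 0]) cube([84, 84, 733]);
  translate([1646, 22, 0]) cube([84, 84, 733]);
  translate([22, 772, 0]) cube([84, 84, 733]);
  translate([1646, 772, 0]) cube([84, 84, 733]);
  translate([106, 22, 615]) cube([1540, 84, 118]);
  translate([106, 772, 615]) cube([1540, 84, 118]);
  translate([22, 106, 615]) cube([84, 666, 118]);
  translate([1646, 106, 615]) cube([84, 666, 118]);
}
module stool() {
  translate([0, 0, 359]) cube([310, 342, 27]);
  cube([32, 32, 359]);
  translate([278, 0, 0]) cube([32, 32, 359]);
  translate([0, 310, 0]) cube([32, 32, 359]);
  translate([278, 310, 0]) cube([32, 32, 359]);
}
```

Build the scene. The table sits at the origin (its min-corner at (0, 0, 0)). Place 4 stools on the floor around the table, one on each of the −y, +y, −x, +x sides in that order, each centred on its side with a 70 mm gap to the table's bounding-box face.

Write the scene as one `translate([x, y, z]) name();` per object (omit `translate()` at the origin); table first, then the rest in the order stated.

table();
translate([721, -412, 0]) stool();
translate([721, 948, 0]) stool();
translate([-380, 268, 0]) stool();
translate([1822, 268, 0]) stool();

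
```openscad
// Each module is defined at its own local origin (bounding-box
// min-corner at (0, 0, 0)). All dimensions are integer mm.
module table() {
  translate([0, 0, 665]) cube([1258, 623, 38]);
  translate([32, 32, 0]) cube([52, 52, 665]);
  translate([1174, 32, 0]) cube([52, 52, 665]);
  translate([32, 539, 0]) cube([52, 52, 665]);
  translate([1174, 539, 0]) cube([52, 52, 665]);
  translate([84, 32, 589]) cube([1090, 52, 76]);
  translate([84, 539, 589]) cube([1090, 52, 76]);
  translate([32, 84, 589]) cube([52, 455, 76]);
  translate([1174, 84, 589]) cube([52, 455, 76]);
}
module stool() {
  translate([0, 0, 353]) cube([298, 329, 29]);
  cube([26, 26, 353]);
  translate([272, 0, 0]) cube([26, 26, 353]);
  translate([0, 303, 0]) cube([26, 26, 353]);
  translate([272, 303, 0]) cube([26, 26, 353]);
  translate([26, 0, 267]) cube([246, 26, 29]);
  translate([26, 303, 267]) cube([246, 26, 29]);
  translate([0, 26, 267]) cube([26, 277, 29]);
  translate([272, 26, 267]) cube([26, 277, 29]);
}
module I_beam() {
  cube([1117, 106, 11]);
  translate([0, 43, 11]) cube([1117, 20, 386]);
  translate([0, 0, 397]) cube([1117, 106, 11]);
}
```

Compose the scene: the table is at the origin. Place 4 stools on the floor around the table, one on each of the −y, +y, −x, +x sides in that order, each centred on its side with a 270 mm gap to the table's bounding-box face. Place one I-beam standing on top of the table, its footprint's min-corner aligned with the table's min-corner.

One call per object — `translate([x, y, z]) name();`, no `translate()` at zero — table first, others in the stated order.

table();
translate([480, -599, 0]) stool();
translate([480, 893, 0]) stool();
translate([-568, 147, 0]) stool();
translate([1528, 147, 0]) stool();
translate([0, 0, 703]) I_beam();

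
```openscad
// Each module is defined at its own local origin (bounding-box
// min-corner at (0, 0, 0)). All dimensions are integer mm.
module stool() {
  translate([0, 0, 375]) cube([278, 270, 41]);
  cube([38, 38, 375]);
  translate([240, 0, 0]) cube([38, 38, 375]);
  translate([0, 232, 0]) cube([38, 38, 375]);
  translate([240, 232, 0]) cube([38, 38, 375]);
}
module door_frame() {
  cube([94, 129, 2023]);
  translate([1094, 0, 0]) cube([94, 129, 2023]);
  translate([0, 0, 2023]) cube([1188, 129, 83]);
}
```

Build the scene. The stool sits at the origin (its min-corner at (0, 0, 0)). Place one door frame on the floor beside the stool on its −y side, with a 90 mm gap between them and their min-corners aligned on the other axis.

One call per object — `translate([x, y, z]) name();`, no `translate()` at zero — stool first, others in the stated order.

stool();
translate([0, -219, 0]) door_frame();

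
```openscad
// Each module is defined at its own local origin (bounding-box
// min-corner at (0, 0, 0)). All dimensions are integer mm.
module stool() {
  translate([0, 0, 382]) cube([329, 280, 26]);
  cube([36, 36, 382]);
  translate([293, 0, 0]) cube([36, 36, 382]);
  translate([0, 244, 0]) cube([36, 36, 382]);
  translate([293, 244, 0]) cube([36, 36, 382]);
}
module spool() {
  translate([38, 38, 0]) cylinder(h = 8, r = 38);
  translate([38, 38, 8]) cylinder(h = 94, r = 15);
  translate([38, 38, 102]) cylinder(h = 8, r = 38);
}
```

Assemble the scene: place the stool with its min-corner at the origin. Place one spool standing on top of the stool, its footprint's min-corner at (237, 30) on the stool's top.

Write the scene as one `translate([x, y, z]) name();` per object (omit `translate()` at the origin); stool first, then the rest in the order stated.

stool();
translate([237, 30, 408]) spool();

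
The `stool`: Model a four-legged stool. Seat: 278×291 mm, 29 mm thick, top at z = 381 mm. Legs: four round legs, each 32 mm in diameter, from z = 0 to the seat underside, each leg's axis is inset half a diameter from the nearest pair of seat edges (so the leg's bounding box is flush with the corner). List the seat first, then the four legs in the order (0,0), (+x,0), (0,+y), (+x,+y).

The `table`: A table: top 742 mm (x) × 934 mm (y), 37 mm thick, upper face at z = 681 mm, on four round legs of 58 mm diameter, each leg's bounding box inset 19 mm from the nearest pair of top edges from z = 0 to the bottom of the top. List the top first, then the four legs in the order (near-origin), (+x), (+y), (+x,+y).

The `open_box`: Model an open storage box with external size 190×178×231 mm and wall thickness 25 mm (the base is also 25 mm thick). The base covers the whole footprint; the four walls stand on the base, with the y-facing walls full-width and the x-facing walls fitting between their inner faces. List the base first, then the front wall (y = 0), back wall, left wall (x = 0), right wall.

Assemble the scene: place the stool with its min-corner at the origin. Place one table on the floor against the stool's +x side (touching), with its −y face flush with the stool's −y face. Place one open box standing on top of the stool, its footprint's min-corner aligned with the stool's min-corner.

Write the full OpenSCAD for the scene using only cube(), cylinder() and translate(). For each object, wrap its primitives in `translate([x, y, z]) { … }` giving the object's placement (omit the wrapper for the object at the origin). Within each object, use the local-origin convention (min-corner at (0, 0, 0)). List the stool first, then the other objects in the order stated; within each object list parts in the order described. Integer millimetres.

translate([0, 0, 352]) cube([278, 291, 29]);
translate([16, 16, 0]) cylinder(h = 352, r = 16);
translate([262, 16, 0]) cylinder(h = 352, r = 16);
translate([16, 275, 0]) cylinder(h = 352, r = 16);
translate([262, 275, 0]) cylinder(h = 352, r = 16);
translate([278, 0, 0]) {
  translate([0, 0, 644]) cube([742, 934, 37]);
  translate([48, 48, 0]) cylinder(h = 644, r = 29);
  translate([694, 48, 0]) cylinder(h = 644, r = 29);
  translate([48, 886, 0]) cylinder(h = 644, r = 29);
  translate([694, 886, 0]) cylinder(h = 644, r = 29);
}
translate([0, 0, 381]) {
  cube([190, 178, 25]);
  translate([0, 0, 25]) cube([190, 25, 206]);
  translate([0, 153, 25]) cube([190, 25, 206]);
  translate([0, 25, 25]) cube([25, 128, 206]);
  translate([165, 25, 25]) cube([25, 128, 206]);
}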